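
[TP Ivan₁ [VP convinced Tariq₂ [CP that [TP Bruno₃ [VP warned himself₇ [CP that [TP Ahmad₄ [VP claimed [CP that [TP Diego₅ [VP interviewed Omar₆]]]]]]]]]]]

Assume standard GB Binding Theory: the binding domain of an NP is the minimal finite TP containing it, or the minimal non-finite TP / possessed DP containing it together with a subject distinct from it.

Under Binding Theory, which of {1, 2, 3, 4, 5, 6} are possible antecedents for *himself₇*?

*himself* is an anaphor, so Principle A applies: it must be bound in its binding domain.
Binding domain of *himself₇*: the embedded TP, whose subject is Bruno₃.
*Ivan₁* c-commands the anaphor but is outside its binding domain → cannot satisfy Principle A.
*Tariq₂* c-commands the anaphor but is outside its binding domain → cannot satisfy Principle A.
*Bruno₃* c-commands the anaphor within its binding domain → licit binder.
*Ahmad₄* does not c-command the anaphor → cannot bind it.
*Diego₅* does not c-command the anaphor → cannot bind it.
*Omar₆* does not c-command the anaphor → cannot bind it.

{3}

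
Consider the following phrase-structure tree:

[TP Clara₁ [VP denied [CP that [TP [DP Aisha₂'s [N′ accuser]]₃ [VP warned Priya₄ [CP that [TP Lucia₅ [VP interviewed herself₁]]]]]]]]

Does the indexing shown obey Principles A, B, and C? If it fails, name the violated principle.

Principle A

The two coindexed NPs are *Clara₁* and *herself₁*.
*herself₁* is an anaphor. Principle A requires it to be bound within its binding domain — the embedded TP, whose subject is Lucia₅.
Within that domain it is c-commanded by *Lucia₅*, which does not share its index.
*Clara₁* does c-command the anaphor, but from outside its binding domain.
The anaphor is unbound in its domain → Principle A violation.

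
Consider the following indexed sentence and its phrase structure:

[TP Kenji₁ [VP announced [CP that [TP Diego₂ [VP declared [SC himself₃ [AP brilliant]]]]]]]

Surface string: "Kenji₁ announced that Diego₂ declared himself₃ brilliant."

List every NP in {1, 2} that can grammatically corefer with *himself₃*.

{2}

*himself* is an anaphor, so Principle A applies: it must be bound in its binding domain.
Binding domain of *himself₃*: the embedded TP, whose subject is Diego₂.
*Kenji₁* c-commands the anaphor but is outside its binding domain → cannot satisfy Principle A.
*Diego₂* c-commands the anaphor within its binding domain → licit binder.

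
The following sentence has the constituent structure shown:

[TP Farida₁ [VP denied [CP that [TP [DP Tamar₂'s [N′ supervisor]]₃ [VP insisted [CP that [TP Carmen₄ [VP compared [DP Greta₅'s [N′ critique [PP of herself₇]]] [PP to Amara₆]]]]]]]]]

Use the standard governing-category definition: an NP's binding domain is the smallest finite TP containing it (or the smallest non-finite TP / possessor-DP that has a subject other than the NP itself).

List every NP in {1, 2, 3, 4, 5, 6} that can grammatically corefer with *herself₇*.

*herself* is an anaphor, so Principle A applies: it must be bound in its binding domain.
Binding domain of *herself₇*: the possessed DP, whose subject is Greta₅.
*Farida₁* c-commands the anaphor but is outside its binding domain → cannot satisfy Principle A.
*Tamar₂* does not c-command the anaphor → cannot bind it.
*[Tamar₂'s supervisor]₃* c-commands the anaphor but is outside its binding domain → cannot satisfy Principle A.
*Carmen₄* c-commands the anaphor but is outside its binding domain → cannot satisfy Principle A.
*Greta₅* c-commands the anaphor within its binding domain → licit binder.
*Amara₆* does not c-command the anaphor → cannot bind it.

{5}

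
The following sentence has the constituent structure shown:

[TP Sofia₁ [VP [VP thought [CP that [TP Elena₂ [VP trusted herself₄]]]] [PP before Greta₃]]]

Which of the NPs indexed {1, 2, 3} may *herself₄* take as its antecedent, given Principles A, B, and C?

{2}

*herself* is an anaphor, so Principle A applies: it must be bound in its binding domain.
Binding domain of *herself₄*: the embedded TP, whose subject is Elena₂.
*Sofia₁* c-commands the anaphor but is outside its binding domain → cannot satisfy Principle A.
*Elena₂* c-commands the anaphor within its binding domain → licit binder.
*Greta₃* does not c-command the anaphor → cannot bind it.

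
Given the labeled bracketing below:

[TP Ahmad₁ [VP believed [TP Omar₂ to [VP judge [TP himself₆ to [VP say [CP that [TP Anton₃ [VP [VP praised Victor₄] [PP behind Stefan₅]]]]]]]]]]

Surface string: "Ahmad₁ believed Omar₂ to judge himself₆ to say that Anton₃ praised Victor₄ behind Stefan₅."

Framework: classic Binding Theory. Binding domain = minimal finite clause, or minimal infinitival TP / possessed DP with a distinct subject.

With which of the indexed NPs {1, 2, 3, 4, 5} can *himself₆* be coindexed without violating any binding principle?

{2}

*himself* is an anaphor, so Principle A applies: it must be bound in its binding domain.
Binding domain of *himself₆*: the embedded TP, whose subject is Omar₂.
*Ahmad₁* c-commands the anaphor but is outside its binding domain → cannot satisfy Principle A.
*Omar₂* c-commands the anaphor within its binding domain → licit binder.
*Anton₃* does not c-command the anaphor → cannot bind it.
*Victor₄* does not c-command the anaphor → cannot bind it.
*Stefan₅* does not c-command the anaphor → cannot bind it.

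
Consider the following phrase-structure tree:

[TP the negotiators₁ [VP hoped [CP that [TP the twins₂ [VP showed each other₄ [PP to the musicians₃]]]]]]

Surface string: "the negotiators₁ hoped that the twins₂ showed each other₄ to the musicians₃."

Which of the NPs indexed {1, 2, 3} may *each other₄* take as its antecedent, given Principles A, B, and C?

*each other* is an anaphor, so Principle A applies: it must be bound in its binding domain.
Binding domain of *each other₄*: the embedded TP, whose subject is the twins₂.
*the negotiators₁* c-commands the anaphor but is outside its binding domain → cannot satisfy Principle A.
*the twins₂* c-commands the anaphor within its binding domain → licit binder.
*the musicians₃* does not c-command the anaphor → cannot bind it.

{2}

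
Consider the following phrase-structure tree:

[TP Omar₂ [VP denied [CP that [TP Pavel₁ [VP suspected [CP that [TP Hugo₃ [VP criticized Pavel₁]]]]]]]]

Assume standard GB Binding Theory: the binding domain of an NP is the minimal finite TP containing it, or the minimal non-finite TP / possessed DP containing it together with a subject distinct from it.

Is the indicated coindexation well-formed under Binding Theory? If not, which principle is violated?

The two coindexed NPs are *Pavel₁* (the lower occurrence) and *Pavel₁* (the higher occurrence).
*Pavel₁* (the lower occurrence) is an R-expression. Principle C requires it to be free everywhere.
*Pavel₁* (the higher occurrence) c-commands it and carries the same index.
The R-expression is bound → Principle C violation.

Principle C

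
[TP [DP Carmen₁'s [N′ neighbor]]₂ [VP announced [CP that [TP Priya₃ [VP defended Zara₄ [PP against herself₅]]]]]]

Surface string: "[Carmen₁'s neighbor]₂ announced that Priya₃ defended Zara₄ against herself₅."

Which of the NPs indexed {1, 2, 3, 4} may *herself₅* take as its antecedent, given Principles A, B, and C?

*herself* is an anaphor, so Principle A applies: it must be bound in its binding domain.
Binding domain of *herself₅*: the embedded TP, whose subject is Priya₃.
*Carmen₁* does not c-command the anaphor → cannot bind it.
*[Carmen₁'s neighbor]₂* c-commands the anaphor but is outside its binding domain → cannot satisfy Principle A.
*Priya₃* c-commands the anaphor within its binding domain → licit binder.
*Zara₄* c-commands the anaphor within its binding domain → licit binder.

{3, 4}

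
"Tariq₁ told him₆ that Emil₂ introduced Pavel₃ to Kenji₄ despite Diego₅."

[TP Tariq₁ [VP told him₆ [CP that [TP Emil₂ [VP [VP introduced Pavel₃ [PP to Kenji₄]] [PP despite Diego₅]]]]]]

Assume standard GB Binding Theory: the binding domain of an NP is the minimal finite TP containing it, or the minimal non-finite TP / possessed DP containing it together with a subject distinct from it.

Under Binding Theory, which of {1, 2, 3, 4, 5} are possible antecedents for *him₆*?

*him* is a pronoun, so Principle B applies: it must be free in its binding domain.
Binding domain of *him₆*: the matrix TP, whose subject is Tariq₁.
*Tariq₁* c-commands the pronoun within its binding domain → coindexation would violate Principle B.
*Emil₂*: the pronoun c-commands this R-expression → coindexation would violate Principle C on *Emil₂*.
*Pavel₃*: the pronoun c-commands this R-expression → coindexation would violate Principle C on *Pavel₃*.
*Kenji₄*: the pronoun c-commands this R-expression → coindexation would violate Principle C on *Kenji₄*.
*Diego₅*: the pronoun c-commands this R-expression → coindexation would violate Principle C on *Diego₅*.

none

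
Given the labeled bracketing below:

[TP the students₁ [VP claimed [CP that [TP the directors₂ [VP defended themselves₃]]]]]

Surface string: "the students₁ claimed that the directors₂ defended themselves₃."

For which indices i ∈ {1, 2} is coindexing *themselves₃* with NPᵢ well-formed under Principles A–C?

{2}

*themselves* is an anaphor, so Principle A applies: it must be bound in its binding domain.
Binding domain of *themselves₃*: the embedded TP, whose subject is the directors₂.
*the students₁* c-commands the anaphor but is outside its binding domain → cannot satisfy Principle A.
*the directors₂* c-commands the anaphor within its binding domain → licit binder.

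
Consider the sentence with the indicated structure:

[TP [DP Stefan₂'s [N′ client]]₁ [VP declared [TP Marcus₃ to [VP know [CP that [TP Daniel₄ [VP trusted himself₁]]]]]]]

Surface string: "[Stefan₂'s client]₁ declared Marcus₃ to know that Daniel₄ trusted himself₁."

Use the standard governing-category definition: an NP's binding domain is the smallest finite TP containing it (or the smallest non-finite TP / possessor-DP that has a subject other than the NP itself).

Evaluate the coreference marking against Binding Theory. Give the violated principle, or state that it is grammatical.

The two coindexed NPs are *[Stefan₂'s client]₁* and *himself₁*.
*himself₁* is an anaphor. Principle A requires it to be bound within its binding domain — the embedded TP, whose subject is Daniel₄.
Within that domain it is c-commanded by *Daniel₄*, which does not share its index.
*[Stefan₂'s client]₁* does c-command the anaphor, but from outside its binding domain.
The anaphor is unbound in its domain → Principle A violation.

Principle A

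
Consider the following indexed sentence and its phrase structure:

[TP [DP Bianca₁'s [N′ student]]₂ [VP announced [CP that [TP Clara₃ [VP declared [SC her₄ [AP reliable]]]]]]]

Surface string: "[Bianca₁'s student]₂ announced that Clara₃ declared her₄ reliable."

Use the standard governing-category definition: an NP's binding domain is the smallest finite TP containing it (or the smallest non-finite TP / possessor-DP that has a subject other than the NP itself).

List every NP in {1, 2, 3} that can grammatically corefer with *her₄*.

{1, 2}

*her* is a pronoun, so Principle B applies: it must be free in its binding domain.
Binding domain of *her₄*: the embedded TP, whose subject is Clara₃.
*Bianca₁* and the pronoun do not c-command one another → neither Principle B nor Principle C is at stake; coindexation permitted.
*[Bianca₁'s student]₂* c-commands the pronoun but from outside its binding domain, and is not c-commanded by it → coindexation permitted.
*Clara₃* c-commands the pronoun within its binding domain → coindexation would violate Principle B.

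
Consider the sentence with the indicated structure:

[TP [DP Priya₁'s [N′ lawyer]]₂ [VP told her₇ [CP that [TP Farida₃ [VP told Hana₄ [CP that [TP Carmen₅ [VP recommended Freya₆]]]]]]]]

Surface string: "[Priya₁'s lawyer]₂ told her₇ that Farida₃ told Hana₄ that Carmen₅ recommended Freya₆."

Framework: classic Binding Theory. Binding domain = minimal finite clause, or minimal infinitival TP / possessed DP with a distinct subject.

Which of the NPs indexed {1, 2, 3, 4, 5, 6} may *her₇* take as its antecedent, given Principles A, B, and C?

*her* is a pronoun, so Principle B applies: it must be free in its binding domain.
Binding domain of *her₇*: the matrix TP, whose subject is [Priya₁'s lawyer]₂.
*Priya₁* and the pronoun do not c-command one another → neither Principle B nor Principle C is at stake; coindexation permitted.
*[Priya₁'s lawyer]₂* c-commands the pronoun within its binding domain → coindexation would violate Principle B.
*Farida₃*: the pronoun c-commands this R-expression → coindexation would violate Principle C on *Farida₃*.
*Hana₄*: the pronoun c-commands this R-expression → coindexation would violate Principle C on *Hana₄*.
*Carmen₅*: the pronoun c-commands this R-expression → coindexation would violate Principle C on *Carmen₅*.
*Freya₆*: the pronoun c-commands this R-expression → coindexation would violate Principle C on *Freya₆*.

{1}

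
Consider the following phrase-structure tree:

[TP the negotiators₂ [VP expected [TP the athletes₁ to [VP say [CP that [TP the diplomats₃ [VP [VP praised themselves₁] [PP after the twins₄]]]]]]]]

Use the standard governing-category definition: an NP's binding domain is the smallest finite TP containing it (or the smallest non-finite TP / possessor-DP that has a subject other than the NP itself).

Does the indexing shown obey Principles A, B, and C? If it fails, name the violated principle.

The two coindexed NPs are *the athletes₁* and *themselves₁*.
*themselves₁* is an anaphor. Principle A requires it to be bound within its binding domain — the embedded TP, whose subject is the diplomats₃.
Within that domain it is c-commanded by *the diplomats₃*, which does not share its index.
*the athletes₁* does c-command the anaphor, but from outside its binding domain.
The anaphor is unbound in its domain → Principle A violation.

Principle A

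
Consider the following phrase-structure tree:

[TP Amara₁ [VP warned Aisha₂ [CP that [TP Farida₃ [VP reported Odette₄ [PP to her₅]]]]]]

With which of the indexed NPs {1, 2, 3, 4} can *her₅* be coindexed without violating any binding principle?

*her* is a pronoun, so Principle B applies: it must be free in its binding domain.
Binding domain of *her₅*: the embedded TP, whose subject is Farida₃.
*Amara₁* c-commands the pronoun but from outside its binding domain, and is not c-commanded by it → coindexation permitted.
*Aisha₂* c-commands the pronoun but from outside its binding domain, and is not c-commanded by it → coindexation permitted.
*Farida₃* c-commands the pronoun within its binding domain → coindexation would violate Principle B.
*Odette₄* c-commands the pronoun within its binding domain → coindexation would violate Principle B.

{1, 2}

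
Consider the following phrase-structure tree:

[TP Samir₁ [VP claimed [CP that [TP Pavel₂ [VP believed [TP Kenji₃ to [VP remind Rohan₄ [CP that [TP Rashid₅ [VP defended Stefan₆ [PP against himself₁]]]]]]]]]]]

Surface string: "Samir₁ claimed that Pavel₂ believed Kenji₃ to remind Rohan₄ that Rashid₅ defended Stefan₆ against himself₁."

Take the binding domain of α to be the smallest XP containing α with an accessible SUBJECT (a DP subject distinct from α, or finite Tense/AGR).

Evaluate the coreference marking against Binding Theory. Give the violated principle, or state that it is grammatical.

Principle A

The two coindexed NPs are *Samir₁* and *himself₁*.
*himself₁* is an anaphor. Principle A requires it to be bound within its binding domain — the embedded TP, whose subject is Rashid₅.
Within that domain it is c-commanded by *Rashid₅*, *Stefan₆*, none of which share its index.
*Samir₁* does c-command the anaphor, but from outside its binding domain.
The anaphor is unbound in its domain → Principle A violation.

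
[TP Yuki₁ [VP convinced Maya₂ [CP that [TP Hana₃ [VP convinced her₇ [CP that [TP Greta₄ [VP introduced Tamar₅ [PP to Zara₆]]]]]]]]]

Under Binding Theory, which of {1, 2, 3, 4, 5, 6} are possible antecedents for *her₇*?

*her* is a pronoun, so Principle B applies: it must be free in its binding domain.
Binding domain of *her₇*: the embedded TP, whose subject is Hana₃.
*Yuki₁* c-commands the pronoun but from outside its binding domain, and is not c-commanded by it → coindexation permitted.
*Maya₂* c-commands the pronoun but from outside its binding domain, and is not c-commanded by it → coindexation permitted.
*Hana₃* c-commands the pronoun within its binding domain → coindexation would violate Principle B.
*Greta₄*: the pronoun c-commands this R-expression → coindexation would violate Principle C on *Greta₄*.
*Tamar₅*: the pronoun c-commands this R-expression → coindexation would violate Principle C on *Tamar₅*.
*Zara₆*: the pronoun c-commands this R-expression → coindexation would violate Principle C on *Zara₆*.

{1, 2}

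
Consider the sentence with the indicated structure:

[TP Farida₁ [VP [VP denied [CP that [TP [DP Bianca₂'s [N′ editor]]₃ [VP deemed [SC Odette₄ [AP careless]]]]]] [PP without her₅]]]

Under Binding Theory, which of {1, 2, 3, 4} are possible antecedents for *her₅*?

{2, 3, 4}

*her* is a pronoun, so Principle B applies: it must be free in its binding domain.
Binding domain of *her₅*: the matrix TP, whose subject is Farida₁.
*Farida₁* c-commands the pronoun within its binding domain → coindexation would violate Principle B.
*Bianca₂* and the pronoun do not c-command one another → neither Principle B nor Principle C is at stake; coindexation permitted.
*[Bianca₂'s editor]₃* and the pronoun do not c-command one another → neither Principle B nor Principle C is at stake; coindexation permitted.
*Odette₄* and the pronoun do not c-command one another → neither Principle B nor Principle C is at stake; coindexation permitted.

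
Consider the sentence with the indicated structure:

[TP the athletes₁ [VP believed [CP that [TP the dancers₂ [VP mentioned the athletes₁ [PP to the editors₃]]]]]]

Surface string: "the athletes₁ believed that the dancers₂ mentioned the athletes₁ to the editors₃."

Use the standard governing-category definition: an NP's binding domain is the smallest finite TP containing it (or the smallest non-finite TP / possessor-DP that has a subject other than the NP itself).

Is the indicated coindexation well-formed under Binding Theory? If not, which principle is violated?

Principle C

The two coindexed NPs are *the athletes₁* (the higher occurrence) and *the athletes₁* (the lower occurrence).
*the athletes₁* (the lower occurrence) is an R-expression. Principle C requires it to be free everywhere.
*the athletes₁* (the higher occurrence) c-commands it and carries the same index.
The R-expression is bound → Principle C violation.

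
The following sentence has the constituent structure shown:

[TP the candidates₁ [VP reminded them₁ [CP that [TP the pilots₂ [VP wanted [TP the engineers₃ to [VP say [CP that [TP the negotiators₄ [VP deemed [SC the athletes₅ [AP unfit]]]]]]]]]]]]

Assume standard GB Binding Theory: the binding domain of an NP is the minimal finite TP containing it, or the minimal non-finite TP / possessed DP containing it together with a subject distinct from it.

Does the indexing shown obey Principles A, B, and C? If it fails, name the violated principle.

Principle B

The two coindexed NPs are *the candidates₁* and *them₁*.
*them₁* is a pronoun. Its binding domain is the matrix TP, whose subject is the candidates₁.
*the candidates₁* c-commands it within that domain and carries the same index.
The pronoun is locally bound → Principle B violation.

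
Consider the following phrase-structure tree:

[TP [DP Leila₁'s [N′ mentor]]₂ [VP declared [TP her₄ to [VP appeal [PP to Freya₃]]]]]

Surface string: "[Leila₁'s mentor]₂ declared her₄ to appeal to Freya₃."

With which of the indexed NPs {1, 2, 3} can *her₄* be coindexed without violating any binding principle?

*her* is a pronoun, so Principle B applies: it must be free in its binding domain.
Binding domain of *her₄*: the matrix TP, whose subject is [Leila₁'s mentor]₂.
*Leila₁* and the pronoun do not c-command one another → neither Principle B nor Principle C is at stake; coindexation permitted.
*[Leila₁'s mentor]₂* c-commands the pronoun within its binding domain → coindexation would violate Principle B.
*Freya₃*: the pronoun c-commands this R-expression → coindexation would violate Principle C on *Freya₃*.

{1}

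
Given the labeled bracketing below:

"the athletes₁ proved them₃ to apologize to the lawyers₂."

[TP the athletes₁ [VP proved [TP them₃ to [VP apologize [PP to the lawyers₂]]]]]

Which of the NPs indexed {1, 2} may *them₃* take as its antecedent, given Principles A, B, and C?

none

*them* is a pronoun, so Principle B applies: it must be free in its binding domain.
Binding domain of *them₃*: the matrix TP, whose subject is the athletes₁.
*the athletes₁* c-commands the pronoun within its binding domain → coindexation would violate Principle B.
*the lawyers₂*: the pronoun c-commands this R-expression → coindexation would violate Principle C on *the lawyers₂*.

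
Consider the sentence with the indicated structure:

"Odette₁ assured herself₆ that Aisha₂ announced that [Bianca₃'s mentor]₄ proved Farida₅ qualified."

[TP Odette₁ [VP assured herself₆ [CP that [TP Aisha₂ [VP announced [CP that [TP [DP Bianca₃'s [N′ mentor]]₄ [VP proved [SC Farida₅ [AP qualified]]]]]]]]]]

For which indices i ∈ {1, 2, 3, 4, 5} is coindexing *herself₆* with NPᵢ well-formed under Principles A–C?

{1}

*herself* is an anaphor, so Principle A applies: it must be bound in its binding domain.
Binding domain of *herself₆*: the matrix TP, whose subject is Odette₁.
*Odette₁* c-commands the anaphor within its binding domain → licit binder.
*Aisha₂* does not c-command the anaphor → cannot bind it.
*Bianca₃* does not c-command the anaphor → cannot bind it.
*[Bianca₃'s mentor]₄* does not c-command the anaphor → cannot bind it.
*Farida₅* does not c-command the anaphor → cannot bind it.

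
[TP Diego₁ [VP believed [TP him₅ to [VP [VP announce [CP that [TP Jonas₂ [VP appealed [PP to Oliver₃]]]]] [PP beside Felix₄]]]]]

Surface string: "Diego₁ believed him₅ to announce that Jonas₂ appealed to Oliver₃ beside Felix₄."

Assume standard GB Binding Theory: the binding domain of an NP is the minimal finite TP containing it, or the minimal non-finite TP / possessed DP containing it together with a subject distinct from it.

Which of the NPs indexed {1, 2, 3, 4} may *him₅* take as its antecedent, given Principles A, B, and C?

*him* is a pronoun, so Principle B applies: it must be free in its binding domain.
Binding domain of *him₅*: the matrix TP, whose subject is Diego₁.
*Diego₁* c-commands the pronoun within its binding domain → coindexation would violate Principle B.
*Jonas₂*: the pronoun c-commands this R-expression → coindexation would violate Principle C on *Jonas₂*.
*Oliver₃*: the pronoun c-commands this R-expression → coindexation would violate Principle C on *Oliver₃*.
*Felix₄*: the pronoun c-commands this R-expression → coindexation would violate Principle C on *Felix₄*.

none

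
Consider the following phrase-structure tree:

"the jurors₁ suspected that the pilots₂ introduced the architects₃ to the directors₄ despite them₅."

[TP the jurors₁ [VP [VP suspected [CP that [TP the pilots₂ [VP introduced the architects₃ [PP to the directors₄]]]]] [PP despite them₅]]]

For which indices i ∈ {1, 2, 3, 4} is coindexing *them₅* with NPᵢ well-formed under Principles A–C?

*them* is a pronoun, so Principle B applies: it must be free in its binding domain.
Binding domain of *them₅*: the matrix TP, whose subject is the jurors₁.
*the jurors₁* c-commands the pronoun within its binding domain → coindexation would violate Principle B.
*the pilots₂* and the pronoun do not c-command one another → neither Principle B nor Principle C is at stake; coindexation permitted.
*the architects₃* and the pronoun do not c-command one another → neither Principle B nor Principle C is at stake; coindexation permitted.
*the directors₄* and the pronoun do not c-command one another → neither Principle B nor Principle C is at stake; coindexation permitted.

{2, 3, 4}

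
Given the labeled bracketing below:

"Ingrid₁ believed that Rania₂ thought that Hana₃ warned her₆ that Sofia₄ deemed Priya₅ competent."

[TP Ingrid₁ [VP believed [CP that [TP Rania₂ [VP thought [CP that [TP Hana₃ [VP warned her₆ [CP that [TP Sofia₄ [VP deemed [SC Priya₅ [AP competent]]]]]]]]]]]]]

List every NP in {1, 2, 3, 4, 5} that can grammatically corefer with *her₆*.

*her* is a pronoun, so Principle B applies: it must be free in its binding domain.
Binding domain of *her₆*: the embedded TP, whose subject is Hana₃.
*Ingrid₁* c-commands the pronoun but from outside its binding domain, and is not c-commanded by it → coindexation permitted.
*Rania₂* c-commands the pronoun but from outside its binding domain, and is not c-commanded by it → coindexation permitted.
*Hana₃* c-commands the pronoun within its binding domain → coindexation would violate Principle B.
*Sofia₄*: the pronoun c-commands this R-expression → coindexation would violate Principle C on *Sofia₄*.
*Priya₅*: the pronoun c-commands this R-expression → coindexation would violate Principle C on *Priya₅*.

{1, 2}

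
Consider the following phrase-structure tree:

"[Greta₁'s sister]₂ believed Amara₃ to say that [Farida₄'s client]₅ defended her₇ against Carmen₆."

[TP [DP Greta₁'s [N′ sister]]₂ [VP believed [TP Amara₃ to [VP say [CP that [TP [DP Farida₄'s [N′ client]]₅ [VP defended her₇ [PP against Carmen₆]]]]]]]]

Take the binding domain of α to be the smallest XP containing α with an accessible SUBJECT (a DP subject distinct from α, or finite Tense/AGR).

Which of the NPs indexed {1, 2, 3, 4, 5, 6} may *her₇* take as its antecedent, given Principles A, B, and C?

{1, 2, 3, 4}

*her* is a pronoun, so Principle B applies: it must be free in its binding domain.
Binding domain of *her₇*: the embedded TP, whose subject is [Farida₄'s client]₅.
*Greta₁* and the pronoun do not c-command one another → neither Principle B nor Principle C is at stake; coindexation permitted.
*[Greta₁'s sister]₂* c-commands the pronoun but from outside its binding domain, and is not c-commanded by it → coindexation permitted.
*Amara₃* c-commands the pronoun but from outside its binding domain, and is not c-commanded by it → coindexation permitted.
*Farida₄* and the pronoun do not c-command one another → neither Principle B nor Principle C is at stake; coindexation permitted.
*[Farida₄'s client]₅* c-commands the pronoun within its binding domain → coindexation would violate Principle B.
*Carmen₆*: the pronoun c-commands this R-expression → coindexation would violate Principle C on *Carmen₆*.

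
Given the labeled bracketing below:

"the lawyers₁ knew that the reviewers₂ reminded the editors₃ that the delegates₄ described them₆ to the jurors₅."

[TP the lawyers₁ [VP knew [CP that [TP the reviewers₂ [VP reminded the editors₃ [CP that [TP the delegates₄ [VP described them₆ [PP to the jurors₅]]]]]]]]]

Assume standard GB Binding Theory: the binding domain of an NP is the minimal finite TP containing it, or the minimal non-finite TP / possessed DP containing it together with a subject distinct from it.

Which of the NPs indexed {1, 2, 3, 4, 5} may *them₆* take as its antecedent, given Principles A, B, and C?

*them* is a pronoun, so Principle B applies: it must be free in its binding domain.
Binding domain of *them₆*: the embedded TP, whose subject is the delegates₄.
*the lawyers₁* c-commands the pronoun but from outside its binding domain, and is not c-commanded by it → coindexation permitted.
*the reviewers₂* c-commands the pronoun but from outside its binding domain, and is not c-commanded by it → coindexation permitted.
*the editors₃* c-commands the pronoun but from outside its binding domain, and is not c-commanded by it → coindexation permitted.
*the delegates₄* c-commands the pronoun within its binding domain → coindexation would violate Principle B.
*the jurors₅*: the pronoun c-commands this R-expression → coindexation would violate Principle C on *the jurors₅*.

{1, 2, 3}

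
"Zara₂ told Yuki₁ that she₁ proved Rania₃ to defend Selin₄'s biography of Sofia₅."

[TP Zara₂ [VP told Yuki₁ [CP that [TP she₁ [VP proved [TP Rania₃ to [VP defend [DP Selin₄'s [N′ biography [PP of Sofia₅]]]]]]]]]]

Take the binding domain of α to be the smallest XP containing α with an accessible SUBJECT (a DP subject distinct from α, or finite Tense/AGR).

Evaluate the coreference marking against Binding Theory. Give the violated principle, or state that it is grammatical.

The two coindexed NPs are *Yuki₁* and *she₁*.
*she₁* is a pronoun; nothing c-commands it within its binding domain (the embedded TP.), so Principle B holds trivially.
*Yuki₁* is an R-expression; *she₁* does not c-command it, and no other NP shares its index, so Principle C is satisfied.
All principles are respected.

grammatical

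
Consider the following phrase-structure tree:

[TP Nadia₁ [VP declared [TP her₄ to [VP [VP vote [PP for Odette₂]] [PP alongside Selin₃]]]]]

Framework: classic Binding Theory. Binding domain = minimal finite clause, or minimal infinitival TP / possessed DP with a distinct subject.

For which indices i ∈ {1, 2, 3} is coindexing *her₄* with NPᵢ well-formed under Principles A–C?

none

*her* is a pronoun, so Principle B applies: it must be free in its binding domain.
Binding domain of *her₄*: the matrix TP, whose subject is Nadia₁.
*Nadia₁* c-commands the pronoun within its binding domain → coindexation would violate Principle B.
*Odette₂*: the pronoun c-commands this R-expression → coindexation would violate Principle C on *Odette₂*.
*Selin₃*: the pronoun c-commands this R-expression → coindexation would violate Principle C on *Selin₃*.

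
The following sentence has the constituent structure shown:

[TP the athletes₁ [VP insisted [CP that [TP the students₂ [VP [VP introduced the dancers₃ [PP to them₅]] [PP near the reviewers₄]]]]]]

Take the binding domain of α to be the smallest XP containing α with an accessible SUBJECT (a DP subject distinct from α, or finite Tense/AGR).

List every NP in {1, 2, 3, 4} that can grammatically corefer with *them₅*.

{1, 4}

*them* is a pronoun, so Principle B applies: it must be free in its binding domain.
Binding domain of *them₅*: the embedded TP, whose subject is the students₂.
*the athletes₁* c-commands the pronoun but from outside its binding domain, and is not c-commanded by it → coindexation permitted.
*the students₂* c-commands the pronoun within its binding domain → coindexation would violate Principle B.
*the dancers₃* c-commands the pronoun within its binding domain → coindexation would violate Principle B.
*the reviewers₄* and the pronoun do not c-command one another → neither Principle B nor Principle C is at stake; coindexation permitted.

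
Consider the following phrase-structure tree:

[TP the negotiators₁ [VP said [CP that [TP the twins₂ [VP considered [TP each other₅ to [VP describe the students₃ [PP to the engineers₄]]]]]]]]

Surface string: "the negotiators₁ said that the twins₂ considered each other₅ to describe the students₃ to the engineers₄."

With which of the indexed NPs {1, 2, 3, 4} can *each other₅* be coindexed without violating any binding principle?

*each other* is an anaphor, so Principle A applies: it must be bound in its binding domain.
Binding domain of *each other₅*: the embedded TP, whose subject is the twins₂.
*the negotiators₁* c-commands the anaphor but is outside its binding domain → cannot satisfy Principle A.
*the twins₂* c-commands the anaphor within its binding domain → licit binder.
*the students₃* does not c-command the anaphor → cannot bind it.
*the engineers₄* does not c-command the anaphor → cannot bind it.

{2}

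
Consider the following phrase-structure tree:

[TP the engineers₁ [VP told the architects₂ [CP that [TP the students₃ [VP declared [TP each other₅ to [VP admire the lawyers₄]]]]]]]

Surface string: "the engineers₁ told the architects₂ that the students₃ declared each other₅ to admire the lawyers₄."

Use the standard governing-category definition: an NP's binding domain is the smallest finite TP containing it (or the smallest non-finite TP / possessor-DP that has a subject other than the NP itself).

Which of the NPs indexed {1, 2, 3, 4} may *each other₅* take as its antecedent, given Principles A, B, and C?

*each other* is an anaphor, so Principle A applies: it must be bound in its binding domain.
Binding domain of *each other₅*: the embedded TP, whose subject is the students₃.
*the engineers₁* c-commands the anaphor but is outside its binding domain → cannot satisfy Principle A.
*the architects₂* c-commands the anaphor but is outside its binding domain → cannot satisfy Principle A.
*the students₃* c-commands the anaphor within its binding domain → licit binder.
*the lawyers₄* does not c-command the anaphor → cannot bind it.

{3}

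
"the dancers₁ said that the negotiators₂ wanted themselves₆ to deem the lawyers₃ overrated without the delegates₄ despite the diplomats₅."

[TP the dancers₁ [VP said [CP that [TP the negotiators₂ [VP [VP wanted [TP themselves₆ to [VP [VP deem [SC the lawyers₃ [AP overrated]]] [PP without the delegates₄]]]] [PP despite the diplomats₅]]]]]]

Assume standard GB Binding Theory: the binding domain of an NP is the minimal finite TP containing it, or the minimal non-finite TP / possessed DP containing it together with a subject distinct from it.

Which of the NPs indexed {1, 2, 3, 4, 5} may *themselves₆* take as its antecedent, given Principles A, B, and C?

{2}

*themselves* is an anaphor, so Principle A applies: it must be bound in its binding domain.
Binding domain of *themselves₆*: the embedded TP, whose subject is the negotiators₂.
*the dancers₁* c-commands the anaphor but is outside its binding domain → cannot satisfy Principle A.
*the negotiators₂* c-commands the anaphor within its binding domain → licit binder.
*the lawyers₃* does not c-command the anaphor → cannot bind it.
*the delegates₄* does not c-command the anaphor → cannot bind it.
*the diplomats₅* does not c-command the anaphor → cannot bind it.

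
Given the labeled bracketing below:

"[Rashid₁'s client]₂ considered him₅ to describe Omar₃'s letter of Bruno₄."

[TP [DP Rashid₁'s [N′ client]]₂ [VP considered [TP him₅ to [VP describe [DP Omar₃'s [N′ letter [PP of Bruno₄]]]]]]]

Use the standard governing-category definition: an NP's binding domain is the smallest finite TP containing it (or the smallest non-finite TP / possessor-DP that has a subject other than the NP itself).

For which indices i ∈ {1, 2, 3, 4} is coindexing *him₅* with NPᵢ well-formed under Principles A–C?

*him* is a pronoun, so Principle B applies: it must be free in its binding domain.
Binding domain of *him₅*: the matrix TP, whose subject is [Rashid₁'s client]₂.
*Rashid₁* and the pronoun do not c-command one another → neither Principle B nor Principle C is at stake; coindexation permitted.
*[Rashid₁'s client]₂* c-commands the pronoun within its binding domain → coindexation would violate Principle B.
*Omar₃*: the pronoun c-commands this R-expression → coindexation would violate Principle C on *Omar₃*.
*Bruno₄*: the pronoun c-commands this R-expression → coindexation would violate Principle C on *Bruno₄*.

{1}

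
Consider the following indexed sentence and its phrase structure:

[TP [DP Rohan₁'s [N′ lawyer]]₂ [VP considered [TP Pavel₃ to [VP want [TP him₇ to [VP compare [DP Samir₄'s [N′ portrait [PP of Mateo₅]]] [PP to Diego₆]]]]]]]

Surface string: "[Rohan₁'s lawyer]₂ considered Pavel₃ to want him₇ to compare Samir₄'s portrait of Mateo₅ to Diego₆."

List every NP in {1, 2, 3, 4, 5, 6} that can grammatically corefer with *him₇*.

*him* is a pronoun, so Principle B applies: it must be free in its binding domain.
Binding domain of *him₇*: the embedded TP, whose subject is Pavel₃.
*Rohan₁* and the pronoun do not c-command one another → neither Principle B nor Principle C is at stake; coindexation permitted.
*[Rohan₁'s lawyer]₂* c-commands the pronoun but from outside its binding domain, and is not c-commanded by it → coindexation permitted.
*Pavel₃* c-commands the pronoun within its binding domain → coindexation would violate Principle B.
*Samir₄*: the pronoun c-commands this R-expression → coindexation would violate Principle C on *Samir₄*.
*Mateo₅*: the pronoun c-commands this R-expression → coindexation would violate Principle C on *Mateo₅*.
*Diego₆*: the pronoun c-commands this R-expression → coindexation would violate Principle C on *Diego₆*.

{1, 2}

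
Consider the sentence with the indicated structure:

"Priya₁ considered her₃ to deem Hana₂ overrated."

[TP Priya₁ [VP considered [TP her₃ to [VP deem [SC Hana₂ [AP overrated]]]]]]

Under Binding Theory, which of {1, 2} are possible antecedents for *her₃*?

*her* is a pronoun, so Principle B applies: it must be free in its binding domain.
Binding domain of *her₃*: the matrix TP, whose subject is Priya₁.
*Priya₁* c-commands the pronoun within its binding domain → coindexation would violate Principle B.
*Hana₂*: the pronoun c-commands this R-expression → coindexation would violate Principle C on *Hana₂*.

none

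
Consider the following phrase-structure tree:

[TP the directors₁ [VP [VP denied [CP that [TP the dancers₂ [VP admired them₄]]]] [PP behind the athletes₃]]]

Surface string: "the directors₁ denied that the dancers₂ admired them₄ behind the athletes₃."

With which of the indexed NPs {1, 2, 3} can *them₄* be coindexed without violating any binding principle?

*them* is a pronoun, so Principle B applies: it must be free in its binding domain.
Binding domain of *them₄*: the embedded TP, whose subject is the dancers₂.
*the directors₁* c-commands the pronoun but from outside its binding domain, and is not c-commanded by it → coindexation permitted.
*the dancers₂* c-commands the pronoun within its binding domain → coindexation would violate Principle B.
*the athletes₃* and the pronoun do not c-command one another → neither Principle B nor Principle C is at stake; coindexation permitted.

{1, 3}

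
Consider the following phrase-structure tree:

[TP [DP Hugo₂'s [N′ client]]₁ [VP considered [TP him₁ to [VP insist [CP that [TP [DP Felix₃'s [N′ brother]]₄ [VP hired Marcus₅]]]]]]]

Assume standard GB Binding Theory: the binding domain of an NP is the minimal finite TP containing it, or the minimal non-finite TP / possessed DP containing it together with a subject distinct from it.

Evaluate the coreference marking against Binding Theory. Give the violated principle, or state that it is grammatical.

The two coindexed NPs are *[Hugo₂'s client]₁* and *him₁*.
*him₁* is a pronoun. Its binding domain is the matrix TP, whose subject is [Hugo₂'s client]₁.
*[Hugo₂'s client]₁* c-commands it within that domain and carries the same index.
The pronoun is locally bound → Principle B violation.

Principle B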